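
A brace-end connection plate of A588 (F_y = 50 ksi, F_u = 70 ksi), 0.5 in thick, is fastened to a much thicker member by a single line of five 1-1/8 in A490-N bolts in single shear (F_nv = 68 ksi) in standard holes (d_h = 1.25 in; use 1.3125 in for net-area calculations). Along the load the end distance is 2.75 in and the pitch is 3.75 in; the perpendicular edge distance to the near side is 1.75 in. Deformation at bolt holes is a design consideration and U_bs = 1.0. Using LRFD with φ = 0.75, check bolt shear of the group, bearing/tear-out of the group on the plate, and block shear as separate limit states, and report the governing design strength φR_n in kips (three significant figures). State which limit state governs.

215 kips (block shear governs)

Bolt shear: A_b = π·1.125²/4 = 0.994 in²; R_n = 68 × 0.994 × 5 × 1 = 338 kips → 0.75 × 338 = 253 kips.
Bearing: edge l_c = 2.125, r_n = 89.25 kips; interior l_c = 2.5, r_n = 94.5 kips; R_n = 89.25 + 4·94.5 = 467.2 kips → 350 kips.
Block shear: A_gv = 8.875, A_nv = 5.922, A_nt = 0.5469 in²; R_n = min(0.6F_uA_nv, 0.6F_yA_gv) + U_bs·F_u·A_nt = 287 kips → 215 kips.
Block shear governs: 215 kips.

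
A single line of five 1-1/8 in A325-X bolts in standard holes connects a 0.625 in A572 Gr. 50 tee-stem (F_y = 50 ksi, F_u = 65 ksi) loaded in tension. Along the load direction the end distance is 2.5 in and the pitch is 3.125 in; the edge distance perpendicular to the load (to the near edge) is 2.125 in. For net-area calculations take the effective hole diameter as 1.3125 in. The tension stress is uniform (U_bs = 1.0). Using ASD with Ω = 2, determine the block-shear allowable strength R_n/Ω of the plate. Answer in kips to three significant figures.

141 kips

Shear plane L_v = 2.5 + 4·3.125 = 15 in; A_gv = 15 × 0.625 = 9.375 in².
A_nv = (15 − 4.5·1.3125) × 0.625 = 5.684 in².
A_nt = (2.125 − 0.5·1.3125) × 0.625 = 0.918 in².
0.6 F_u A_nv = 221.7 kips; 0.6 F_y A_gv = 281.2 kips → shear rupture governs the shear term.
R_n = 221.7 + 1.0 × 65 × 0.918 = 281.3 kips.
Allowable strength R_n/Ω = 281.3 / 2 = 141 kips.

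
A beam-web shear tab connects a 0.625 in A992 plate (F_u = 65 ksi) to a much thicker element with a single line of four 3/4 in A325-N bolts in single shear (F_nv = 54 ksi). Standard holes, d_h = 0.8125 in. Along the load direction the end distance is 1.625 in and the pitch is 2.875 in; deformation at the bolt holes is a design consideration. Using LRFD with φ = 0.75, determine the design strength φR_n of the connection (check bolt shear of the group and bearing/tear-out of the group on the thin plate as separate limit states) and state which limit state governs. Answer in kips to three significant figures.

71.6 kips (bolt shear governs)

Bolt shear: A_b = π·0.75²/4 = 0.4418 in²; R_n = 54 × 0.4418 × 4 × 1 = 95.43 kips → 0.75 × 95.43 = 71.6 kips.
Bearing (1.2 l_c t F_u ≤ 2.4 d t F_u): upper limit = 2.4·0.75·0.625·65 = 73.12 kips.
  Edge l_c = 1.625 − 0.8125/2 = 1.219 → r_n = 59.41 kips; interior l_c = 2.875 − 0.8125 = 2.062 → r_n = 73.12 kips.
  R_n,bearing = 1·59.41 + 3·73.12 = 278.8 kips → 0.75 × 278.8 = 209 kips.
Bolt shear governs: 71.6 kips.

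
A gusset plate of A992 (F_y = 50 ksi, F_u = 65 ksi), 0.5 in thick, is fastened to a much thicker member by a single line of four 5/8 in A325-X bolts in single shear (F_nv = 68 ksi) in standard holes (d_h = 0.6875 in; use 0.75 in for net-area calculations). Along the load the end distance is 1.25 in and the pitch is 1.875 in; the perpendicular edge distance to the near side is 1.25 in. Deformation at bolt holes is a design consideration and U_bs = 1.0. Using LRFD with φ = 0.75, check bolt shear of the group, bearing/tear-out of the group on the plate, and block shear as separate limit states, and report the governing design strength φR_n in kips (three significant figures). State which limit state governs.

Bolt shear: A_b = π·0.625²/4 = 0.3068 in²; R_n = 68 × 0.3068 × 4 × 1 = 83.45 kips → 0.75 × 83.45 = 62.6 kips.
Bearing: edge l_c = 0.9062, r_n = 35.34 kips; interior l_c = 1.188, r_n = 46.31 kips; R_n = 35.34 + 3·46.31 = 174.3 kips → 131 kips.
Block shear: A_gv = 3.438, A_nv = 2.125, A_nt = 0.4375 in²; R_n = min(0.6F_uA_nv, 0.6F_yA_gv) + U_bs·F_u·A_nt = 111.3 kips → 83.5 kips.
Bolt shear governs: 62.6 kips.

62.6 kips (bolt shear governs)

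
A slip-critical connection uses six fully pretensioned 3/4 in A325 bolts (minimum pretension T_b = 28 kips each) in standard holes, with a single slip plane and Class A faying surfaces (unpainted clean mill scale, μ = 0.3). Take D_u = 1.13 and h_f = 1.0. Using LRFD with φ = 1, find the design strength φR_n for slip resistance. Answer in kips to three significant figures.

57 kips

R_n = μ · D_u · h_f · T_b · n_s · n_b = 0.3 × 1.13 × 1.0 × 28 × 1 × 6 = 56.95 kips.
Design strength φR_n = 1 × 56.95 = 57 kips.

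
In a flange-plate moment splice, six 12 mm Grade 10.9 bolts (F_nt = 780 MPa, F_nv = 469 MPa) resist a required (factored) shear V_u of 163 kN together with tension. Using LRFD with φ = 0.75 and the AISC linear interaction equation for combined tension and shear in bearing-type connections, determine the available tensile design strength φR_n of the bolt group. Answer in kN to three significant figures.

A_b = π·12²/4 = 113.1 mm²; f_rv = 163 × 1000 / (6 × 113.1) = 240.2 MPa.
F'_nt = 1.3 F_nt − (F_nt / φF_nv) f_rv = 1.3·780 − (780/(0.75·469))·240.2 = 481.3 MPa, capped at F_nt → F'_nt = 481.3 MPa.
R_n = F'_nt · A_b · n = 481.3 × 113.1 × 6 / 1000 = 326.6 kN.
Design strength φR_n = 0.75 × 326.6 = 245 kN.

245 kN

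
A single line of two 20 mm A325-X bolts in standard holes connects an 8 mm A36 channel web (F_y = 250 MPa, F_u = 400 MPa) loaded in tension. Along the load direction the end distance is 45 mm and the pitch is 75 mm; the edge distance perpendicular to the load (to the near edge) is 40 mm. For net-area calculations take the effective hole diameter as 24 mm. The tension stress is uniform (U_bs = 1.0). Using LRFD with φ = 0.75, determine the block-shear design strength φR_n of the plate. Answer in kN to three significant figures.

175 kN

Shear plane L_v = 45 + 1·75 = 120 mm; A_gv = 120 × 8 = 960 mm².
A_nv = (120 − 1.5·24) × 8 = 672 mm².
A_nt = (40 − 0.5·24) × 8 = 224 mm².
0.6 F_u A_nv = 161.3 kN; 0.6 F_y A_gv = 144 kN → shear yielding governs the shear term.
R_n = 144 + 1.0 × 400 × 224 / 1000 = 233.6 kN.
Design strength φR_n = 0.75 × 233.6 = 175 kN.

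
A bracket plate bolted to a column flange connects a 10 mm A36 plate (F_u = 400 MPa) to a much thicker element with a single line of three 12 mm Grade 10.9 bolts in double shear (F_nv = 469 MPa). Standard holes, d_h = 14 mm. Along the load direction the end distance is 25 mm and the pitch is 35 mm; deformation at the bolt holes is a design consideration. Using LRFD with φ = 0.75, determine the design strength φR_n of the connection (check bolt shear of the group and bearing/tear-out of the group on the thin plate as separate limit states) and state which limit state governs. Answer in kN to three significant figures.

216 kN (bearing governs)

Bolt shear: A_b = π·12²/4 = 113.1 mm²; R_n = 469 × 113.1 × 3 × 2 / 1000 = 318.3 kN → 0.75 × 318.3 = 239 kN.
Bearing (1.2 l_c t F_u ≤ 2.4 d t F_u): upper limit = 2.4·12·10·400 / 1000 = 115.2 kN.
  Edge l_c = 25 − 14/2 = 18 → r_n = 86.4 kN; interior l_c = 35 − 14 = 21 → r_n = 100.8 kN.
  R_n,bearing = 1·86.4 + 2·100.8 = 288 kN → 0.75 × 288 = 216 kN.
Bearing governs: 216 kN.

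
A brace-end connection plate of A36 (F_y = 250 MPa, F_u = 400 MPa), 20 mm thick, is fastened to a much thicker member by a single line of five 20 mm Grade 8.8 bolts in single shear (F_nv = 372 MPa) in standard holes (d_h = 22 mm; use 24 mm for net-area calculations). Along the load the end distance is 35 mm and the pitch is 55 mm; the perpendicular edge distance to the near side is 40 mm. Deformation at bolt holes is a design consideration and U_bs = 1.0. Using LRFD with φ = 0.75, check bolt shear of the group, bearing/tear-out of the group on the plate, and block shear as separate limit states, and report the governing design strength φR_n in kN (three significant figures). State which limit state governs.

438 kN (bolt shear governs)

Bolt shear: A_b = π·20²/4 = 314.2 mm²; R_n = 372 × 314.2 × 5 × 1 / 1000 = 584.3 kN → 0.75 × 584.3 = 438 kN.
Bearing: edge l_c = 24, r_n = 230.4 kN; interior l_c = 33, r_n = 316.8 kN; R_n = 230.4 + 4·316.8 = 1498 kN → 1120 kN.
Block shear: A_gv = 5100, A_nv = 2940, A_nt = 560 mm²; R_n = min(0.6F_uA_nv, 0.6F_yA_gv) + U_bs·F_u·A_nt = 929.6 kN → 697 kN.
Bolt shear governs: 438 kN.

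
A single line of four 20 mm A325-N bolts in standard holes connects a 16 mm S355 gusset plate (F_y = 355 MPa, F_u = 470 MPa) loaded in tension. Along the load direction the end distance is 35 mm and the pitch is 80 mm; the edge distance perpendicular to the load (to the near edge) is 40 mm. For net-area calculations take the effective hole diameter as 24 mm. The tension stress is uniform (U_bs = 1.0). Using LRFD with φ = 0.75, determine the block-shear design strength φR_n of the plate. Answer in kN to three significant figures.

804 kN

Shear plane L_v = 35 + 3·80 = 275 mm; A_gv = 275 × 16 = 4400 mm².
A_nv = (275 − 3.5·24) × 16 = 3056 mm².
A_nt = (40 − 0.5·24) × 16 = 448 mm².
0.6 F_u A_nv = 861.8 kN; 0.6 F_y A_gv = 937.2 kN → shear rupture governs the shear term.
R_n = 861.8 + 1.0 × 470 × 448 / 1000 = 1072 kN.
Design strength φR_n = 0.75 × 1072 = 804 kN.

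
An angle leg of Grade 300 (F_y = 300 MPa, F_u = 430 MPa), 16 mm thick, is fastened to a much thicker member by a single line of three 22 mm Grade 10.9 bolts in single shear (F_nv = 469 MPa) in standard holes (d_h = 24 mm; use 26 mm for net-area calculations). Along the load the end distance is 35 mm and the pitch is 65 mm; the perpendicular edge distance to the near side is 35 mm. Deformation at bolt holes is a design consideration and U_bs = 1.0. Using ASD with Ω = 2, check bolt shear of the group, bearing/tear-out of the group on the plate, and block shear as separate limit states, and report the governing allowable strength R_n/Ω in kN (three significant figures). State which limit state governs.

267 kN (bolt shear governs)

Bolt shear: A_b = π·22²/4 = 380.1 mm²; R_n = 469 × 380.1 × 3 × 1 / 1000 = 534.8 kN → 534.8 / 2 = 267 kN.
Bearing: edge l_c = 23, r_n = 189.9 kN; interior l_c = 41, r_n = 338.5 kN; R_n = 189.9 + 2·338.5 = 866.9 kN → 433 kN.
Block shear: A_gv = 2640, A_nv = 1600, A_nt = 352 mm²; R_n = min(0.6F_uA_nv, 0.6F_yA_gv) + U_bs·F_u·A_nt = 564.2 kN → 282 kN.
Bolt shear governs: 267 kN.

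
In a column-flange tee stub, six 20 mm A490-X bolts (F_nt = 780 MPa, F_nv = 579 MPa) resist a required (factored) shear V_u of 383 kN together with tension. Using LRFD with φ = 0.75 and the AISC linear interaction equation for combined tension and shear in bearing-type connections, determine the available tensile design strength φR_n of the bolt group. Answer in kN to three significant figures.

A_b = π·20²/4 = 314.2 mm²; f_rv = 383 × 1000 / (6 × 314.2) = 203.2 MPa.
F'_nt = 1.3 F_nt − (F_nt / φF_nv) f_rv = 1.3·780 − (780/(0.75·579))·203.2 = 649 MPa, capped at F_nt → F'_nt = 649 MPa.
R_n = F'_nt · A_b · n = 649 × 314.2 × 6 / 1000 = 1223 kN.
Design strength φR_n = 0.75 × 1223 = 918 kN.

918 kN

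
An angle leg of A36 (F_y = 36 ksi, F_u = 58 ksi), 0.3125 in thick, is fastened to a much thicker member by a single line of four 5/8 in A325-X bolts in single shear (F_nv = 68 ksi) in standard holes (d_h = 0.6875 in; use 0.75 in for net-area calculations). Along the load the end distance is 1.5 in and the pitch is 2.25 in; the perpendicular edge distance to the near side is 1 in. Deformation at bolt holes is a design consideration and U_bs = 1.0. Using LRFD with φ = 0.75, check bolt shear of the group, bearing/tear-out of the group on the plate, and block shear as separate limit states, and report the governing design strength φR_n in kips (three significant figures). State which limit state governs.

Bolt shear: A_b = π·0.625²/4 = 0.3068 in²; R_n = 68 × 0.3068 × 4 × 1 = 83.45 kips → 0.75 × 83.45 = 62.6 kips.
Bearing: edge l_c = 1.156, r_n = 25.15 kips; interior l_c = 1.562, r_n = 27.19 kips; R_n = 25.15 + 3·27.19 = 106.7 kips → 80 kips.
Block shear: A_gv = 2.578, A_nv = 1.758, A_nt = 0.1953 in²; R_n = min(0.6F_uA_nv, 0.6F_yA_gv) + U_bs·F_u·A_nt = 67.02 kips → 50.3 kips.
Block shear governs: 50.3 kips.

50.3 kips (block shear governs)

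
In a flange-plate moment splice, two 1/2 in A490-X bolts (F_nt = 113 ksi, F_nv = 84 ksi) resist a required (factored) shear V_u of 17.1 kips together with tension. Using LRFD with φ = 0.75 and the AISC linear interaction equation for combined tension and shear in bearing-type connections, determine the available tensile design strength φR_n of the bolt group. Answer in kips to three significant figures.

20.3 kips

A_b = π·0.5²/4 = 0.1963 in²; f_rv = 17.1 / (2 × 0.1963) = 43.54 ksi.
F'_nt = 1.3 F_nt − (F_nt / φF_nv) f_rv = 1.3·113 − (113/(0.75·84))·43.54 = 68.8 ksi, capped at F_nt → F'_nt = 68.8 ksi.
R_n = F'_nt · A_b · n = 68.8 × 0.1963 × 2 = 27.02 kips.
Design strength φR_n = 0.75 × 27.02 = 20.3 kips.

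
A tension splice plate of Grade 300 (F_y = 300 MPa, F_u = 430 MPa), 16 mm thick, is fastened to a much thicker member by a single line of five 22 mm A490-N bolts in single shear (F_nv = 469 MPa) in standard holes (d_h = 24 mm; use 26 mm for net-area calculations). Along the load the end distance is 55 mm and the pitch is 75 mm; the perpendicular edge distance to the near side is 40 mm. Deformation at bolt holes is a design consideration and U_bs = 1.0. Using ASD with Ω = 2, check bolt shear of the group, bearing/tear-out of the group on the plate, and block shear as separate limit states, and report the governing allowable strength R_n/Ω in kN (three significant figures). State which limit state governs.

446 kN (bolt shear governs)

Bolt shear: A_b = π·22²/4 = 380.1 mm²; R_n = 469 × 380.1 × 5 × 1 / 1000 = 891.4 kN → 891.4 / 2 = 446 kN.
Bearing: edge l_c = 43, r_n = 355 kN; interior l_c = 51, r_n = 363.3 kN; R_n = 355 + 4·363.3 = 1808 kN → 904 kN.
Block shear: A_gv = 5680, A_nv = 3808, A_nt = 432 mm²; R_n = min(0.6F_uA_nv, 0.6F_yA_gv) + U_bs·F_u·A_nt = 1168 kN → 584 kN.
Bolt shear governs: 446 kN.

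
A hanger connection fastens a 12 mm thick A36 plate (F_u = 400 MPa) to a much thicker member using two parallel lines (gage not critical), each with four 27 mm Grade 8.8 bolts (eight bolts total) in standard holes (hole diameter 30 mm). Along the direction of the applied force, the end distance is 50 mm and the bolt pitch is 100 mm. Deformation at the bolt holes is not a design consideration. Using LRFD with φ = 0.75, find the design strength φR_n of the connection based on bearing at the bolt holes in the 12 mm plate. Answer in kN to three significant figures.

Per bolt r_n = 1.5 l_c t F_u ≤ 3.0 d t F_u; upper limit = 3.0 × 27 × 12 × 400 / 1000 = 388.8 kN.
Edge bolt: l_c = 50 − 30/2 = 35 mm → 1.5 × 35 × 12 × 400 / 1000 = 252 → r_n = 252 kN.
Interior bolts: l_c = 100 − 30 = 70 mm → 1.5 × 70 × 12 × 400 / 1000 = 504 → r_n = 388.8 kN.
R_n = 2 × 252 + 6 × 388.8 = 2837 kN.
Design strength φR_n = 0.75 × 2837 = 2130 kN.

2130 kN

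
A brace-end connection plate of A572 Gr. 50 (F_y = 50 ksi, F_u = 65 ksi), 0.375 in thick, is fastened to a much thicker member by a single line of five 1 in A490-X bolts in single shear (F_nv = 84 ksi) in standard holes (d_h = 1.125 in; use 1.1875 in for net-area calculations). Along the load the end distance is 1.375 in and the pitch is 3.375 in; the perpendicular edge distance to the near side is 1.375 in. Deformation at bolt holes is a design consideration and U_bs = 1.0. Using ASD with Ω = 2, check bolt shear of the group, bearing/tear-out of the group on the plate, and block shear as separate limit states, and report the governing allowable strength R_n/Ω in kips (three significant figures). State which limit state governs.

79.2 kips (block shear governs)

Bolt shear: A_b = π·1²/4 = 0.7854 in²; R_n = 84 × 0.7854 × 5 × 1 = 329.9 kips → 329.9 / 2 = 165 kips.
Bearing: edge l_c = 0.8125, r_n = 23.77 kips; interior l_c = 2.25, r_n = 58.5 kips; R_n = 23.77 + 4·58.5 = 257.8 kips → 129 kips.
Block shear: A_gv = 5.578, A_nv = 3.574, A_nt = 0.293 in²; R_n = min(0.6F_uA_nv, 0.6F_yA_gv) + U_bs·F_u·A_nt = 158.4 kips → 79.2 kips.
Block shear governs: 79.2 kips.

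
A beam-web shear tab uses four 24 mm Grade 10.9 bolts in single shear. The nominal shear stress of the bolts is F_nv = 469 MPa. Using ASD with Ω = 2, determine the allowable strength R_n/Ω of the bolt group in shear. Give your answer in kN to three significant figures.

A_b = π × 24² / 4 = 452.4 mm².
R_n = F_nv · A_b · n · n_s = 469 × 452.4 × 4 × 1 / 1000 = 848.7 kN.
Allowable strength R_n/Ω = 848.7 / 2 = 424 kN.

424 kN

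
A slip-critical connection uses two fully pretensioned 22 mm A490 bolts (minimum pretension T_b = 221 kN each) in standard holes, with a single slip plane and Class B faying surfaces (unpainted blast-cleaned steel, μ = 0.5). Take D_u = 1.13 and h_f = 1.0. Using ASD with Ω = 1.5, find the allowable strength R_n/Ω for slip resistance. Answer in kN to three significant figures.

166 kN

R_n = μ · D_u · h_f · T_b · n_s · n_b = 0.5 × 1.13 × 1.0 × 221 × 1 × 2 = 249.7 kN.
Allowable strength R_n/Ω = 249.7 / 1.5 = 166 kN.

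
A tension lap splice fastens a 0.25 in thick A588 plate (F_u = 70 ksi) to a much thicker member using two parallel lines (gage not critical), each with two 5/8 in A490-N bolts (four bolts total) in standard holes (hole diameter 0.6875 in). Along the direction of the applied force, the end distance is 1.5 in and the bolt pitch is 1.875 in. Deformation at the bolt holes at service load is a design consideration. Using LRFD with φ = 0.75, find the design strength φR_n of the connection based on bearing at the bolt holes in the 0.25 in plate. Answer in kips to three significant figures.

Per bolt r_n = 1.2 l_c t F_u ≤ 2.4 d t F_u; upper limit = 2.4 × 0.625 × 0.25 × 70 = 26.25 kips.
Edge bolt: l_c = 1.5 − 0.6875/2 = 1.156 in → 1.2 × 1.156 × 0.25 × 70 = 24.28 → r_n = 24.28 kips.
Interior bolts: l_c = 1.875 − 0.6875 = 1.188 in → 1.2 × 1.188 × 0.25 × 70 = 24.94 → r_n = 24.94 kips.
R_n = 2 × 24.28 + 2 × 24.94 = 98.44 kips.
Design strength φR_n = 0.75 × 98.44 = 73.8 kips.

73.8 kips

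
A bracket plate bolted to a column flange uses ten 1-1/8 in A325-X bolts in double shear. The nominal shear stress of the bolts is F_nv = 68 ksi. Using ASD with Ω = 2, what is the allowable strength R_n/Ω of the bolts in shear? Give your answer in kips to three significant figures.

A_b = π × 1.125² / 4 = 0.994 in².
R_n = F_nv · A_b · n · n_s = 68 × 0.994 × 10 × 2 = 1352 kips.
Allowable strength R_n/Ω = 1352 / 2 = 676 kips.

676 kips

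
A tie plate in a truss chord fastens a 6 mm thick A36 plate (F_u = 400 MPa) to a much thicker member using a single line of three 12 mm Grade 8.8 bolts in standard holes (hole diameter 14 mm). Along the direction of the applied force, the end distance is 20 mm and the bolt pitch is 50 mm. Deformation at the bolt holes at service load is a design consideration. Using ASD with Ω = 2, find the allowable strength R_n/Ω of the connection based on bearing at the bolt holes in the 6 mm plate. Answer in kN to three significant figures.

87.8 kN

Per bolt r_n = 1.2 l_c t F_u ≤ 2.4 d t F_u; upper limit = 2.4 × 12 × 6 × 400 / 1000 = 69.12 kN.
Edge bolt: l_c = 20 − 14/2 = 13 mm → 1.2 × 13 × 6 × 400 / 1000 = 37.44 → r_n = 37.44 kN.
Interior bolts: l_c = 50 − 14 = 36 mm → 1.2 × 36 × 6 × 400 / 1000 = 103.7 → r_n = 69.12 kN.
R_n = 1 × 37.44 + 2 × 69.12 = 175.7 kN.
Allowable strength R_n/Ω = 175.7 / 2 = 87.8 kN.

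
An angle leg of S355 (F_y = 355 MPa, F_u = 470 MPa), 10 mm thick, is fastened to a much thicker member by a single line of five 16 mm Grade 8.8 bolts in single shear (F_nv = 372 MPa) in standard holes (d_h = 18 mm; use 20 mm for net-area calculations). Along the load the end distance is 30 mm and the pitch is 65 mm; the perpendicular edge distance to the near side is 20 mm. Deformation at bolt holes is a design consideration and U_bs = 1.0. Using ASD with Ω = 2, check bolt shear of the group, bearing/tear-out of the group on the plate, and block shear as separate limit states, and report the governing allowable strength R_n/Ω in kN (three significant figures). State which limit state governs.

Bolt shear: A_b = π·16²/4 = 201.1 mm²; R_n = 372 × 201.1 × 5 × 1 / 1000 = 374 kN → 374 / 2 = 187 kN.
Bearing: edge l_c = 21, r_n = 118.4 kN; interior l_c = 47, r_n = 180.5 kN; R_n = 118.4 + 4·180.5 = 840.4 kN → 420 kN.
Block shear: A_gv = 2900, A_nv = 2000, A_nt = 100 mm²; R_n = min(0.6F_uA_nv, 0.6F_yA_gv) + U_bs·F_u·A_nt = 611 kN → 306 kN.
Bolt shear governs: 187 kN.

187 kN (bolt shear governs)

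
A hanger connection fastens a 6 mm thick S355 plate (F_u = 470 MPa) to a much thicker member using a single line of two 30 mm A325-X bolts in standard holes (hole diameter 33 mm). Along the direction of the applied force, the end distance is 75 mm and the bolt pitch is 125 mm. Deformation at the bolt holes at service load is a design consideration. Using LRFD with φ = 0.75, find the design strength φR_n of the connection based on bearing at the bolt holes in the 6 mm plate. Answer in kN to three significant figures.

301 kN

Per bolt r_n = 1.2 l_c t F_u ≤ 2.4 d t F_u; upper limit = 2.4 × 30 × 6 × 470 / 1000 = 203 kN.
Edge bolt: l_c = 75 − 33/2 = 58.5 mm → 1.2 × 58.5 × 6 × 470 / 1000 = 198 → r_n = 198 kN.
Interior bolts: l_c = 125 − 33 = 92 mm → 1.2 × 92 × 6 × 470 / 1000 = 311.3 → r_n = 203 kN.
R_n = 1 × 198 + 1 × 203 = 401 kN.
Design strength φR_n = 0.75 × 401 = 301 kN.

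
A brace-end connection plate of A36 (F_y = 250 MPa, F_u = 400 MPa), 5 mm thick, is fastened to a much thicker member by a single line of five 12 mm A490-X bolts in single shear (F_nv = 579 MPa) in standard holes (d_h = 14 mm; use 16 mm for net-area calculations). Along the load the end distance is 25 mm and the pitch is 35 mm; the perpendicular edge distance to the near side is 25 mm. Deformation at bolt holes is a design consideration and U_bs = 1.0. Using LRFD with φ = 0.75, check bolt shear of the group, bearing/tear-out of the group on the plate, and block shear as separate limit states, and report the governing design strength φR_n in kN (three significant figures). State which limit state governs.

109 kN (block shear governs)

Bolt shear: A_b = π·12²/4 = 113.1 mm²; R_n = 579 × 113.1 × 5 × 1 / 1000 = 327.4 kN → 0.75 × 327.4 = 246 kN.
Bearing: edge l_c = 18, r_n = 43.2 kN; interior l_c = 21, r_n = 50.4 kN; R_n = 43.2 + 4·50.4 = 244.8 kN → 184 kN.
Block shear: A_gv = 825, A_nv = 465, A_nt = 85 mm²; R_n = min(0.6F_uA_nv, 0.6F_yA_gv) + U_bs·F_u·A_nt = 145.6 kN → 109 kN.
Block shear governs: 109 kN.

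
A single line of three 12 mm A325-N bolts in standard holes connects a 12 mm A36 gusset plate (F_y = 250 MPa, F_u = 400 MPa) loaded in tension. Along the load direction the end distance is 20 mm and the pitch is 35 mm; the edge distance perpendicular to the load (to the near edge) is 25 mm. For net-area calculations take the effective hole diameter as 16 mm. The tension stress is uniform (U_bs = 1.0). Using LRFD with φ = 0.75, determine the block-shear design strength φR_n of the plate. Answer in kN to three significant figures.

169 kN

Shear plane L_v = 20 + 2·35 = 90 mm; A_gv = 90 × 12 = 1080 mm².
A_nv = (90 − 2.5·16) × 12 = 600 mm².
A_nt = (25 − 0.5·16) × 12 = 204 mm².
0.6 F_u A_nv = 144 kN; 0.6 F_y A_gv = 162 kN → shear rupture governs the shear term.
R_n = 144 + 1.0 × 400 × 204 / 1000 = 225.6 kN.
Design strength φR_n = 0.75 × 225.6 = 169 kN.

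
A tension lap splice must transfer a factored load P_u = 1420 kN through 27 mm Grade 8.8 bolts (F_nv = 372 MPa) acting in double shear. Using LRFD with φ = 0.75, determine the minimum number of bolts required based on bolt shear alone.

A_b = π·27²/4 = 572.6 mm².
Per-bolt design strength φR_n = 0.75 × 372 × 572.6 × 2 / 1000 = 319.5 kN.
n ≥ 1420 / 319.5 = 4.445 → use 5 bolts.

5 bolts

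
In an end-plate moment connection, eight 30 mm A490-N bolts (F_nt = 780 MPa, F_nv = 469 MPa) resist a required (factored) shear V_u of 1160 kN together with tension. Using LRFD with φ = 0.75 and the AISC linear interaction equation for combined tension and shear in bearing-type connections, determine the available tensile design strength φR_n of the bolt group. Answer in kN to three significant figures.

2370 kN

A_b = π·30²/4 = 706.9 mm²; f_rv = 1160 × 1000 / (8 × 706.9) = 205.1 MPa.
F'_nt = 1.3 F_nt − (F_nt / φF_nv) f_rv = 1.3·780 − (780/(0.75·469))·205.1 = 559.1 MPa, capped at F_nt → F'_nt = 559.1 MPa.
R_n = F'_nt · A_b · n = 559.1 × 706.9 × 8 / 1000 = 3162 kN.
Design strength φR_n = 0.75 × 3162 = 2370 kN.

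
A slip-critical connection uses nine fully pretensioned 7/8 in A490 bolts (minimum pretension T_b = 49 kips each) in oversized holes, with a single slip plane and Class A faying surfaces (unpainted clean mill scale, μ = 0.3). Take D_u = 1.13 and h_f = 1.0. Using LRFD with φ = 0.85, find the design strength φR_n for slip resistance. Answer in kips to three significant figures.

R_n = μ · D_u · h_f · T_b · n_s · n_b = 0.3 × 1.13 × 1.0 × 49 × 1 × 9 = 149.5 kips.
Design strength φR_n = 0.85 × 149.5 = 127 kips.

127 kips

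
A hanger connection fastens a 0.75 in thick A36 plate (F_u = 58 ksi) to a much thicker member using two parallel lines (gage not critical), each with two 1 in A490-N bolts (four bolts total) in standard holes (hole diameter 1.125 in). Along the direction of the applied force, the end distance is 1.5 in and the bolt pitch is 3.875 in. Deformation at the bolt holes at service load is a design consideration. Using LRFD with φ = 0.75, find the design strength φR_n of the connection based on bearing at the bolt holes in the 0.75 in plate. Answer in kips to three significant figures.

Per bolt r_n = 1.2 l_c t F_u ≤ 2.4 d t F_u; upper limit = 2.4 × 1 × 0.75 × 58 = 104.4 kips.
Edge bolt: l_c = 1.5 − 1.125/2 = 0.9375 in → 1.2 × 0.9375 × 0.75 × 58 = 48.94 → r_n = 48.94 kips.
Interior bolts: l_c = 3.875 − 1.125 = 2.75 in → 1.2 × 2.75 × 0.75 × 58 = 143.5 → r_n = 104.4 kips.
R_n = 2 × 48.94 + 2 × 104.4 = 306.7 kips.
Design strength φR_n = 0.75 × 306.7 = 230 kips.

230 kips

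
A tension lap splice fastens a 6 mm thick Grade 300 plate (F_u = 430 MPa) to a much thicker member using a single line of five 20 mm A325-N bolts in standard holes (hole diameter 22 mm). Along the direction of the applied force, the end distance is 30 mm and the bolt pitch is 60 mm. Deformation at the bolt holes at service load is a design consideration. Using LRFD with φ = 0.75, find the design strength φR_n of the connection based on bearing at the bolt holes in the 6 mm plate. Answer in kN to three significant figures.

397 kN

Per bolt r_n = 1.2 l_c t F_u ≤ 2.4 d t F_u; upper limit = 2.4 × 20 × 6 × 430 / 1000 = 123.8 kN.
Edge bolt: l_c = 30 − 22/2 = 19 mm → 1.2 × 19 × 6 × 430 / 1000 = 58.82 → r_n = 58.82 kN.
Interior bolts: l_c = 60 − 22 = 38 mm → 1.2 × 38 × 6 × 430 / 1000 = 117.6 → r_n = 117.6 kN.
R_n = 1 × 58.82 + 4 × 117.6 = 529.4 kN.
Design strength φR_n = 0.75 × 529.4 = 397 kN.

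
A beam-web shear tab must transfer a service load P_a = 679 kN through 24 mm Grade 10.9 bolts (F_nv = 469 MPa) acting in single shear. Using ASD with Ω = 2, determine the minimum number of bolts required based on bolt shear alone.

7 bolts

A_b = π·24²/4 = 452.4 mm².
Per-bolt allowable strength R_n/Ω = 469 × 452.4 × 1 / 1000 / 2 = 106.1 kN.
n ≥ 679 / 106.1 = 6.401 → use 7 bolts.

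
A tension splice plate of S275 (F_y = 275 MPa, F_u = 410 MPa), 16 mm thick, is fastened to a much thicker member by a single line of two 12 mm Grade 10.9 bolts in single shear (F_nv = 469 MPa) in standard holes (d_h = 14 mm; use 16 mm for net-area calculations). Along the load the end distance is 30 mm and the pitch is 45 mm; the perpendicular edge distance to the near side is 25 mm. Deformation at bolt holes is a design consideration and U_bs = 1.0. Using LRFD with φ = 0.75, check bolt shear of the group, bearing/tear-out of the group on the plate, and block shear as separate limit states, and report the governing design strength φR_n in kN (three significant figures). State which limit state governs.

Bolt shear: A_b = π·12²/4 = 113.1 mm²; R_n = 469 × 113.1 × 2 × 1 / 1000 = 106.1 kN → 0.75 × 106.1 = 79.6 kN.
Bearing: edge l_c = 23, r_n = 181.1 kN; interior l_c = 31, r_n = 188.9 kN; R_n = 181.1 + 1·188.9 = 370 kN → 277 kN.
Block shear: A_gv = 1200, A_nv = 816, A_nt = 272 mm²; R_n = min(0.6F_uA_nv, 0.6F_yA_gv) + U_bs·F_u·A_nt = 309.5 kN → 232 kN.
Bolt shear governs: 79.6 kN.

79.6 kN (bolt shear governs)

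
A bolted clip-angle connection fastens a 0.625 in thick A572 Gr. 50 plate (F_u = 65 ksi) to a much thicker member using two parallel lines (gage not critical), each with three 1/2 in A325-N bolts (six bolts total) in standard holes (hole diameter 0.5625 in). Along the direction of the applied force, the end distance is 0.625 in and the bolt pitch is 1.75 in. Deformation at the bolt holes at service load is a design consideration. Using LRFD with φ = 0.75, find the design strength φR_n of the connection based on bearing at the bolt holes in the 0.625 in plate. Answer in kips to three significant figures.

171 kips

Per bolt r_n = 1.2 l_c t F_u ≤ 2.4 d t F_u; upper limit = 2.4 × 0.5 × 0.625 × 65 = 48.75 kips.
Edge bolt: l_c = 0.625 − 0.5625/2 = 0.3438 in → 1.2 × 0.3438 × 0.625 × 65 = 16.76 → r_n = 16.76 kips.
Interior bolts: l_c = 1.75 − 0.5625 = 1.188 in → 1.2 × 1.188 × 0.625 × 65 = 57.89 → r_n = 48.75 kips.
R_n = 2 × 16.76 + 4 × 48.75 = 228.5 kips.
Design strength φR_n = 0.75 × 228.5 = 171 kips.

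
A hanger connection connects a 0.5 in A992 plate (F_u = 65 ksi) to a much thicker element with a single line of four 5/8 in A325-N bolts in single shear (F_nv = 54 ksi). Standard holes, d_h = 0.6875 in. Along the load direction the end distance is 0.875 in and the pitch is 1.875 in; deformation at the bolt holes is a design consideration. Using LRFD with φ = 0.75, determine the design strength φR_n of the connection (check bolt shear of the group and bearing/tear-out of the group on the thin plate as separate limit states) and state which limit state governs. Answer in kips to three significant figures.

Bolt shear: A_b = π·0.625²/4 = 0.3068 in²; R_n = 54 × 0.3068 × 4 × 1 = 66.27 kips → 0.75 × 66.27 = 49.7 kips.
Bearing (1.2 l_c t F_u ≤ 2.4 d t F_u): upper limit = 2.4·0.625·0.5·65 = 48.75 kips.
  Edge l_c = 0.875 − 0.6875/2 = 0.5312 → r_n = 20.72 kips; interior l_c = 1.875 − 0.6875 = 1.188 → r_n = 46.31 kips.
  R_n,bearing = 1·20.72 + 3·46.31 = 159.7 kips → 0.75 × 159.7 = 120 kips.
Bolt shear governs: 49.7 kips.

49.7 kips (bolt shear governs)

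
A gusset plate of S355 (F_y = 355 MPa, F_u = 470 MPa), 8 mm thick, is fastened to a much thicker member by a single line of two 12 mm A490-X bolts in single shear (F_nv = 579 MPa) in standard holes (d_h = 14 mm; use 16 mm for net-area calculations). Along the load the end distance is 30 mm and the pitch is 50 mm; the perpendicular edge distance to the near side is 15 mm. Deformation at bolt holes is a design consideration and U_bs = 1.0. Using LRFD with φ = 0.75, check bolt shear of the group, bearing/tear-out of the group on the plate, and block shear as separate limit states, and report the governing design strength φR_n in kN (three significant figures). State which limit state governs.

98.2 kN (bolt shear governs)

Bolt shear: A_b = π·12²/4 = 113.1 mm²; R_n = 579 × 113.1 × 2 × 1 / 1000 = 131 kN → 0.75 × 131 = 98.2 kN.
Bearing: edge l_c = 23, r_n = 103.8 kN; interior l_c = 36, r_n = 108.3 kN; R_n = 103.8 + 1·108.3 = 212.1 kN → 159 kN.
Block shear: A_gv = 640, A_nv = 448, A_nt = 56 mm²; R_n = min(0.6F_uA_nv, 0.6F_yA_gv) + U_bs·F_u·A_nt = 152.7 kN → 114 kN.
Bolt shear governs: 98.2 kN.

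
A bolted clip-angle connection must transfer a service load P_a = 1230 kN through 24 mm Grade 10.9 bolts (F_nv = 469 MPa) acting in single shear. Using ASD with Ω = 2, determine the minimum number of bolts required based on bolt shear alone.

A_b = π·24²/4 = 452.4 mm².
Per-bolt allowable strength R_n/Ω = 469 × 452.4 × 1 / 1000 / 2 = 106.1 kN.
n ≥ 1230 / 106.1 = 11.59 → use 12 bolts.

12 bolts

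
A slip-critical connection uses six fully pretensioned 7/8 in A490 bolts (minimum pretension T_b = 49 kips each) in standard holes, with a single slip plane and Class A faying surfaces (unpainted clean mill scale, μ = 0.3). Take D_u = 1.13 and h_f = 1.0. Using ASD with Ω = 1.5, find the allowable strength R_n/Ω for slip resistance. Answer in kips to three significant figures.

66.4 kips

R_n = μ · D_u · h_f · T_b · n_s · n_b = 0.3 × 1.13 × 1.0 × 49 × 1 × 6 = 99.67 kips.
Allowable strength R_n/Ω = 99.67 / 1.5 = 66.4 kips.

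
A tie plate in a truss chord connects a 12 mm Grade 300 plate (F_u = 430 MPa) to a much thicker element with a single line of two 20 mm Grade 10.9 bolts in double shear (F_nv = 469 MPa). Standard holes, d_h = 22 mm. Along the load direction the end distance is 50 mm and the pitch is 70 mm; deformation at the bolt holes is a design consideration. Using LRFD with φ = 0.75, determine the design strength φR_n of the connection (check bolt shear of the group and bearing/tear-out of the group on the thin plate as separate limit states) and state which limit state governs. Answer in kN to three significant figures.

Bolt shear: A_b = π·20²/4 = 314.2 mm²; R_n = 469 × 314.2 × 2 × 2 / 1000 = 589.4 kN → 0.75 × 589.4 = 442 kN.
Bearing (1.2 l_c t F_u ≤ 2.4 d t F_u): upper limit = 2.4·20·12·430 / 1000 = 247.7 kN.
  Edge l_c = 50 − 22/2 = 39 → r_n = 241.5 kN; interior l_c = 70 − 22 = 48 → r_n = 247.7 kN.
  R_n,bearing = 1·241.5 + 1·247.7 = 489.2 kN → 0.75 × 489.2 = 367 kN.
Bearing governs: 367 kN.

367 kN (bearing governs)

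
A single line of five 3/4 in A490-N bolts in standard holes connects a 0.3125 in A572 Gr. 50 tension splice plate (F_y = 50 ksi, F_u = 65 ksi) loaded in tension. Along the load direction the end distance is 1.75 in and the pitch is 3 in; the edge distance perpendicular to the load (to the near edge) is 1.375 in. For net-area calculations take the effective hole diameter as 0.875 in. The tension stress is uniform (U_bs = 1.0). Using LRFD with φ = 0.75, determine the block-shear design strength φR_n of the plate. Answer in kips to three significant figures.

Shear plane L_v = 1.75 + 4·3 = 13.75 in; A_gv = 13.75 × 0.3125 = 4.297 in².
A_nv = (13.75 − 4.5·0.875) × 0.3125 = 3.066 in².
A_nt = (1.375 − 0.5·0.875) × 0.3125 = 0.293 in².
0.6 F_u A_nv = 119.6 kips; 0.6 F_y A_gv = 128.9 kips → shear rupture governs the shear term.
R_n = 119.6 + 1.0 × 65 × 0.293 = 138.6 kips.
Design strength φR_n = 0.75 × 138.6 = 104 kips.

104 kips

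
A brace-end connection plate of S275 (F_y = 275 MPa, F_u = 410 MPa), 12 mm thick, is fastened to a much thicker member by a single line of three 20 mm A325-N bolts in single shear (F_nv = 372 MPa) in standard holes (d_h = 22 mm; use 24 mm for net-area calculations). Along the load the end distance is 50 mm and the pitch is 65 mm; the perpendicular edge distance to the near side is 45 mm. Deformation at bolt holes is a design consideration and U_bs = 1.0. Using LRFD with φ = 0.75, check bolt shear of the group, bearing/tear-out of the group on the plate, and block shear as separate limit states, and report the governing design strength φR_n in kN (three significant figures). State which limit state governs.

Bolt shear: A_b = π·20²/4 = 314.2 mm²; R_n = 372 × 314.2 × 3 × 1 / 1000 = 350.6 kN → 0.75 × 350.6 = 263 kN.
Bearing: edge l_c = 39, r_n = 230.3 kN; interior l_c = 43, r_n = 236.2 kN; R_n = 230.3 + 2·236.2 = 702.6 kN → 527 kN.
Block shear: A_gv = 2160, A_nv = 1440, A_nt = 396 mm²; R_n = min(0.6F_uA_nv, 0.6F_yA_gv) + U_bs·F_u·A_nt = 516.6 kN → 387 kN.
Bolt shear governs: 263 kN.

263 kN (bolt shear governs)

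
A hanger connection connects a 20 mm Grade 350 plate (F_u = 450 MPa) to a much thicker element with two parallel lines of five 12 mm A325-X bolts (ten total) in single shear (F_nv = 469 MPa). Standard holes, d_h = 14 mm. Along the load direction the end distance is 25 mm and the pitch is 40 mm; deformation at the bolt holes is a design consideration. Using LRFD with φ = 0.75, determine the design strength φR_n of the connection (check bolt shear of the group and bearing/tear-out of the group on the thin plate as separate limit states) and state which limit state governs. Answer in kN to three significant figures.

398 kN (bolt shear governs)

Bolt shear: A_b = π·12²/4 = 113.1 mm²; R_n = 469 × 113.1 × 10 × 1 / 1000 = 530.4 kN → 0.75 × 530.4 = 398 kN.
Bearing (1.2 l_c t F_u ≤ 2.4 d t F_u): upper limit = 2.4·12·20·450 / 1000 = 259.2 kN.
  Edge l_c = 25 − 14/2 = 18 → r_n = 194.4 kN; interior l_c = 40 − 14 = 26 → r_n = 259.2 kN.
  R_n,bearing = 2·194.4 + 8·259.2 = 2462 kN → 0.75 × 2462 = 1850 kN.
Bolt shear governs: 398 kN.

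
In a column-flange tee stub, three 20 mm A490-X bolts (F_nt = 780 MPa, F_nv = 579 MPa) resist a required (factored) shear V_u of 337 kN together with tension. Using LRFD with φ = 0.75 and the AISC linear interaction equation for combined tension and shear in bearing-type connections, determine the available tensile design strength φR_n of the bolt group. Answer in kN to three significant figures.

263 kN

A_b = π·20²/4 = 314.2 mm²; f_rv = 337 × 1000 / (3 × 314.2) = 357.6 MPa.
F'_nt = 1.3 F_nt − (F_nt / φF_nv) f_rv = 1.3·780 − (780/(0.75·579))·357.6 = 371.7 MPa, capped at F_nt → F'_nt = 371.7 MPa.
R_n = F'_nt · A_b · n = 371.7 × 314.2 × 3 / 1000 = 350.4 kN.
Design strength φR_n = 0.75 × 350.4 = 263 kN.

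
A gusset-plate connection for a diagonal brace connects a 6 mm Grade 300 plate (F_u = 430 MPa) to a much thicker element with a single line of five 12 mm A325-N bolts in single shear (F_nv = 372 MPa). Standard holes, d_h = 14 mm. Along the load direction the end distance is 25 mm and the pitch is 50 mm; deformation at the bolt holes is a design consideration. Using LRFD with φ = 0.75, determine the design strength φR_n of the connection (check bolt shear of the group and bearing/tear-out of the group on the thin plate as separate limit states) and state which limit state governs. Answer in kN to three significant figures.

Bolt shear: A_b = π·12²/4 = 113.1 mm²; R_n = 372 × 113.1 × 5 × 1 / 1000 = 210.4 kN → 0.75 × 210.4 = 158 kN.
Bearing (1.2 l_c t F_u ≤ 2.4 d t F_u): upper limit = 2.4·12·6·430 / 1000 = 74.3 kN.
  Edge l_c = 25 − 14/2 = 18 → r_n = 55.73 kN; interior l_c = 50 − 14 = 36 → r_n = 74.3 kN.
  R_n,bearing = 1·55.73 + 4·74.3 = 352.9 kN → 0.75 × 352.9 = 265 kN.
Bolt shear governs: 158 kN.

158 kN (bolt shear governs)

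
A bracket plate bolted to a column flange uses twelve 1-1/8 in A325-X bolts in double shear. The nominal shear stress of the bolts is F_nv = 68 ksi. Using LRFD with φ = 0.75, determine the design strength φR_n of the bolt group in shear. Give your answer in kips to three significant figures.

1220 kips

A_b = π × 1.125² / 4 = 0.994 in².
R_n = F_nv · A_b · n · n_s = 68 × 0.994 × 12 × 2 = 1622 kips.
Design strength φR_n = 0.75 × 1622 = 1220 kips.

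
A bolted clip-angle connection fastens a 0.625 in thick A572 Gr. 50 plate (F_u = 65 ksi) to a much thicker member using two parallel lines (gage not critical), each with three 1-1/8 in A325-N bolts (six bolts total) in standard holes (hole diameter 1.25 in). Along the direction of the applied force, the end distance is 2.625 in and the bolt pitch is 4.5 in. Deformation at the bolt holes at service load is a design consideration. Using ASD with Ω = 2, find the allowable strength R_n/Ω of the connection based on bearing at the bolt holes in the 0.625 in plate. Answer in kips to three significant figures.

Per bolt r_n = 1.2 l_c t F_u ≤ 2.4 d t F_u; upper limit = 2.4 × 1.125 × 0.625 × 65 = 109.7 kips.
Edge bolt: l_c = 2.625 − 1.25/2 = 2 in → 1.2 × 2 × 0.625 × 65 = 97.5 → r_n = 97.5 kips.
Interior bolts: l_c = 4.5 − 1.25 = 3.25 in → 1.2 × 3.25 × 0.625 × 65 = 158.4 → r_n = 109.7 kips.
R_n = 2 × 97.5 + 4 × 109.7 = 633.8 kips.
Allowable strength R_n/Ω = 633.8 / 2 = 317 kips.

317 kips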